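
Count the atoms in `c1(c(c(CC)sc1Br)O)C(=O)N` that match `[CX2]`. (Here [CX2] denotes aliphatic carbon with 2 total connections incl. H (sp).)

The query [CX2] means: C with X2: aliphatic carbon with exactly 2 total connections.
Check the 12 heavy atoms by environment: 1× s (aromatic, X2) → no; 4× c (aromatic, X3) → no; 1× Br (X1) → no; 1× O (X2) → no; 1× C (X3) → no; 1× O (X1) → no; 1× N (X3) → no; 2× C (X4) → no.
No environment satisfies the query, so 0 matching atoms.

0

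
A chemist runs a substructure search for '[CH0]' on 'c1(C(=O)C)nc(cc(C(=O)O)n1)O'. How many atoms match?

2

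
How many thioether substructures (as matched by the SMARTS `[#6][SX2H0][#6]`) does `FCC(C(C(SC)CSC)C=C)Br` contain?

[#6][SX2H0][#6] is the SMARTS for a thioether: an aliphatic sulfur bridging two carbons with no H on the sulfur.
The molecule carries 2 separate instances of a methylthio ether (-SCH3) meeting every constraint; each maps to a distinct set of atoms, giving 2 matches.

2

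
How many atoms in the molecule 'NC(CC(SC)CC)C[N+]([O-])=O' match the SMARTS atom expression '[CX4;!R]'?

Check the 12 heavy atoms by environment: 7× C (X4, acyclic) → match; 1× N (charge +1, X3, acyclic) → no; 1× O (charge -1, X1, acyclic) → no; 1× O (X1, acyclic) → no; 1× N (X3, acyclic) → no; 1× S (X2, acyclic) → no.
That gives 7 matching atoms.

7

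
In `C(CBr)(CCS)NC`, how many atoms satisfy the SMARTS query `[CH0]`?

The query [CH0] means: aliphatic carbon with no attached hydrogen.
Check the 8 heavy atoms by environment: 3× C (H2) → no; 1× C (H1) → no; 1× N (H1) → no; 1× C (H3) → no; 1× S (H1) → no; 1× Br (H0) → no.
No environment satisfies the query, so 0 matching atoms.

0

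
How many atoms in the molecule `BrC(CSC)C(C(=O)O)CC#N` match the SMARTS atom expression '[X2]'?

3

The query [X2] means: any atom with exactly two total connections (bonds + H).
Check the 12 heavy atoms by environment: 5× C (X4) → no; 1× S (X2) → match; 1× C (X3) → no; 1× O (X1) → no; 1× O (X2) → match; 1× Br (X1) → no; 1× C (X2) → match; 1× N (X1) → no.
Summing the matching environments: 1 + 1 + 1 = 3 matching atoms.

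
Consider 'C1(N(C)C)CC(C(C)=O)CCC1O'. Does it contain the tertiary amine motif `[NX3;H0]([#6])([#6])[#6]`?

Yes

The pattern [NX3;H0]([#6])([#6])[#6] describes a trivalent nitrogen with no H, bonded to three carbons — a tertiary amine.
The molecule carries a dimethylamino group (-N(CH3)2), whose atoms satisfy every constraint of the query, so the pattern matches.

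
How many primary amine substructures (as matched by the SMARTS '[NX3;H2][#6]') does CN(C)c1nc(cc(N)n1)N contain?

[NX3;H2][#6] is the SMARTS for a primary amine: a trivalent nitrogen with two H attached to carbon.
The molecule carries 2 separate instances of a primary amino group (-NH2) meeting every constraint; each maps to a distinct set of atoms, giving 2 matches.

2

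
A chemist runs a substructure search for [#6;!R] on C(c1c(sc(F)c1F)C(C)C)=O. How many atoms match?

4

The query [#6;!R] means: carbon not in any ring.
Check the 12 heavy atoms by environment: 1× s (aromatic, in 5-ring) → no; 4× c (aromatic, in 5-ring) → no; 2× F (acyclic) → no; 4× C (acyclic) → match; 1× O (acyclic) → no.
That gives 4 matching atoms.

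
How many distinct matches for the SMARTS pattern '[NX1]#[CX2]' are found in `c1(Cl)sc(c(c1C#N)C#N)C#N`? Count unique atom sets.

3

[NX1]#[CX2] is the SMARTS for a nitrile: a nitrogen triple-bonded to a two-connected carbon.
The molecule carries 3 separate instances of a nitrile (-C#N) meeting every constraint; each maps to a distinct set of atoms, giving 3 matches.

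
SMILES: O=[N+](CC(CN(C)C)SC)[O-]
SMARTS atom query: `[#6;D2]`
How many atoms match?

The query [#6;D2] means: any carbon bonded to exactly two heavy atoms.
Check the 11 heavy atoms by environment: 2× C (D2) → match; 1× C (D3) → no; 1× N (D3) → no; 3× C (D1) → no; 1× N (charge +1, D3) → no; 1× O (charge -1, D1) → no; 1× O (D1) → no; 1× S (D2) → no.
That gives 2 matching atoms.

2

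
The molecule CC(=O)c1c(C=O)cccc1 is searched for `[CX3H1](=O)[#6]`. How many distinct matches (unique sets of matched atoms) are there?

[CX3H1](=O)[#6] is the SMARTS for an aldehyde: an sp2 carbon with one H, double-bonded to O and single-bonded to carbon.
Exactly one fragment in the molecule meets all constraints, giving 1 match.

1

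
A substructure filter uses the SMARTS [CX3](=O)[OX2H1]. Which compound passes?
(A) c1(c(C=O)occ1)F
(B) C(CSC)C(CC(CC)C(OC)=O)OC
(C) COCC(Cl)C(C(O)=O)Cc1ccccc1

[CX3](=O)[OX2H1] describes an sp2 carbon double-bonded to O and single-bonded to an -OH oxygen (a carboxylic acid).
(A) has an aldehyde (-CHO) but there is no singly-bonded oxygen on the carbonyl carbon.
(B) has a methyl-ester group (-C(=O)OCH3) but the singly-bonded O has no H (OX2H0, not OX2H1).
(C) contains a carboxylic acid group (-C(=O)OH), which satisfies every atom and bond constraint.
So the answer is (C).

C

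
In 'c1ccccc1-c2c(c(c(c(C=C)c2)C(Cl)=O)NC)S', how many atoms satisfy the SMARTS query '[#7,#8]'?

2

The query [#7,#8] means: nitrogen or oxygen (comma = OR).
Check the 20 heavy atoms by environment: 12× c (aromatic) → no; 1× S → no; 1× N → match; 4× C → no; 1× O → match; 1× Cl → no.
Summing the matching environments: 1 + 1 = 2 matching atoms.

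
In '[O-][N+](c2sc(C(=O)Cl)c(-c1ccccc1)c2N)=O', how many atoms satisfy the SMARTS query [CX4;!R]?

The query [CX4;!R] means: aliphatic carbon with four total connections, not in a ring.
Check the 18 heavy atoms by environment: 1× s (aromatic, X2, in 5-ring) → no; 4× c (aromatic, X3, in 5-ring) → no; 1× N (X3, acyclic) → no; 6× c (aromatic, X3, in 6-ring) → no; 1× N (charge +1, X3, acyclic) → no; 1× O (charge -1, X1, acyclic) → no; 2× O (X1, acyclic) → no; 1× C (X3, acyclic) → no; 1× Cl (X1, acyclic) → no.
No environment satisfies the query, so 0 matching atoms.

0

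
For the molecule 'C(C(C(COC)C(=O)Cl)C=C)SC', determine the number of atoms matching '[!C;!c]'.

4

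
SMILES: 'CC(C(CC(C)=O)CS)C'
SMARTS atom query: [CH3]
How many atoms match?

3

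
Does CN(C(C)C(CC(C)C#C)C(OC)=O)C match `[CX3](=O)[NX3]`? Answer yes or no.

No

The pattern [CX3](=O)[NX3] describes a carbonyl carbon bonded to a trivalent nitrogen — an amide.
The closest candidate here is a methyl-ester group (-C(=O)OCH3), but the carbonyl is bonded to O, not to an NX3 nitrogen. No other fragment satisfies the full query, so there is no match.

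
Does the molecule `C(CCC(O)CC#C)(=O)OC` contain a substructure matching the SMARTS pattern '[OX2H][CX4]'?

The pattern [OX2H][CX4] describes a hydroxyl oxygen bound to an sp3 (X4) carbon — an aliphatic alcohol.
The molecule carries a hydroxyl group (-OH), whose atoms satisfy every constraint of the query, so the pattern matches.

Yes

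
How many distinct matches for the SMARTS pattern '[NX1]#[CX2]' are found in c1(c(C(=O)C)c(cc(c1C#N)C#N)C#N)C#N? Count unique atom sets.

[NX1]#[CX2] is the SMARTS for a nitrile: a nitrogen triple-bonded to a two-connected carbon.
The molecule carries 4 separate instances of a nitrile (-C#N) meeting every constraint; each maps to a distinct set of atoms, giving 4 matches.

4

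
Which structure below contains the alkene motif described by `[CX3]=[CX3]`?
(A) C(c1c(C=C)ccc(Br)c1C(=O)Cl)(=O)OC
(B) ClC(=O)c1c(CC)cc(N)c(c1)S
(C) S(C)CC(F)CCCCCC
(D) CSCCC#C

[CX3]=[CX3] describes a non-aromatic C=C double bond between two sp2 carbons (an alkene).
(A) contains a vinyl group (-CH=CH2), which satisfies every atom and bond constraint.
(B) has an ethyl group (-CH2CH3) but its C-C bond is a single bond between CX4 carbons, not CX3=CX3.
(C) has an ethyl group (-CH2CH3) but its C-C bond is a single bond between CX4 carbons, not CX3=CX3.
(D) has an ethynyl group (-C#CH) but the C-C bond is a triple bond, not a double bond.
So the answer is (A).

A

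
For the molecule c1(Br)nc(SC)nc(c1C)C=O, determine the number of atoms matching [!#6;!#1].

Check the 12 heavy atoms by environment: 2× n (aromatic) → match; 4× c (aromatic) → no; 1× Br → match; 3× C → no; 1× O → match; 1× S → match.
Summing the matching environments: 2 + 1 + 1 + 1 = 5 matching atoms.

5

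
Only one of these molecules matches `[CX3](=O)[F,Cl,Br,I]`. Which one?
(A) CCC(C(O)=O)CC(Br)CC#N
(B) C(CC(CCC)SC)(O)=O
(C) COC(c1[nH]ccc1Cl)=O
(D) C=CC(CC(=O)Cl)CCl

D

[CX3](=O)[F,Cl,Br,I] describes a carbonyl carbon bonded to a halogen (an acyl halide).
(A) has a carboxylic acid group (-C(=O)OH) but the carbonyl is bonded to -OH, not to a halogen.
(B) has a carboxylic acid group (-C(=O)OH) but the carbonyl is bonded to -OH, not to a halogen.
(C) has a methyl-ester group (-C(=O)OCH3) but the carbonyl is bonded to -O-C, not to a halogen.
(D) contains an acyl chloride (-C(=O)Cl), which satisfies every atom and bond constraint.
So the answer is (D).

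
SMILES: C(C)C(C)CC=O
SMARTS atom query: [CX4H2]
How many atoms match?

2

The query [CX4H2] means: sp3 carbon (X4) with exactly two hydrogens.
Check the 7 heavy atoms by environment: 2× C (H2, X4) → match; 1× C (H1, X4) → no; 1× C (H1, X3) → no; 1× O (H0, X1) → no; 2× C (H3, X4) → no.
That gives 2 matching atoms.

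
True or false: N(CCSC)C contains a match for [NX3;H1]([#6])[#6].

True

The pattern [NX3;H1]([#6])[#6] describes a trivalent nitrogen with one H, bonded to two carbons — a secondary amine.
The molecule carries an N-methylamino group (-NHCH3), whose atoms satisfy every constraint of the query, so the pattern matches.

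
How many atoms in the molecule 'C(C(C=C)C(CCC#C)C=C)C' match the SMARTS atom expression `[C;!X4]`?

6

The query [C;!X4] means: aliphatic carbon that does not have four total connections.
Check the 12 heavy atoms by environment: 6× C (X4) → no; 4× C (X3) → match; 2× C (X2) → match.
Summing the matching environments: 4 + 2 = 6 matching atoms.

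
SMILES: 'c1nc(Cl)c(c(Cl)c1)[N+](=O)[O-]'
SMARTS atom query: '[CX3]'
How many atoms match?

The query [CX3] means: C with X3: aliphatic carbon with exactly 3 total connections.
Check the 11 heavy atoms by environment: 1× n (aromatic, X2) → no; 5× c (aromatic, X3) → no; 1× N (charge +1, X3) → no; 1× O (charge -1, X1) → no; 1× O (X1) → no; 2× Cl (X1) → no.
No environment satisfies the query, so 0 matching atoms.

0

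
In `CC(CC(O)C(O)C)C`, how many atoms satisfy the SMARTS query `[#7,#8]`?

The query [#7,#8] means: nitrogen or oxygen (comma = OR).
Check the 9 heavy atoms by environment: 7× C → no; 2× O → match.
That gives 2 matching atoms.

2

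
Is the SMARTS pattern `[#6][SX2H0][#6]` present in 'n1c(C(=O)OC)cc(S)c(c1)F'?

No

The pattern [#6][SX2H0][#6] describes an aliphatic sulfur bridging two carbons with no H on the sulfur — a thioether.
The closest candidate here is a thiol (-SH), but the sulfur has H1, not H0 bridging two carbons. No other fragment satisfies the full query, so there is no match.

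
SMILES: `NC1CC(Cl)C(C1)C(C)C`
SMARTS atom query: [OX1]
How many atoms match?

Check the 10 heavy atoms by environment: 8× C (X4) → no; 1× Cl (X1) → no; 1× N (X3) → no.
No environment satisfies the query, so 0 matching atoms.

0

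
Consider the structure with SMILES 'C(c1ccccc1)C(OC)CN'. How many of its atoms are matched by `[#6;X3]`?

6

The query [#6;X3] means: any carbon (aromatic or not) with three total connections.
Check the 12 heavy atoms by environment: 4× C (X4) → no; 6× c (aromatic, X3) → match; 1× O (X2) → no; 1× N (X3) → no.
That gives 6 matching atoms.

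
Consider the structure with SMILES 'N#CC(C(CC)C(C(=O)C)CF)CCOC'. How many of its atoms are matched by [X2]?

2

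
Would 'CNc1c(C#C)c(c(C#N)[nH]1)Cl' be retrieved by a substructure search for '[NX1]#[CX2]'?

The pattern [NX1]#[CX2] describes a nitrogen triple-bonded to a two-connected carbon — a nitrile.
The molecule carries a nitrile (-C#N), whose atoms satisfy every constraint of the query, so the pattern matches.

Yes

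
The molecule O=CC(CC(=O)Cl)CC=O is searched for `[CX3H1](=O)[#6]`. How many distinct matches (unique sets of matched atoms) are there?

2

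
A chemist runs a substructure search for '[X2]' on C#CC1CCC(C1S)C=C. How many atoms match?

3

The query [X2] means: any atom with exactly two total connections (bonds + H).
Check the 10 heavy atoms by environment: 5× C (X4) → no; 2× C (X3) → no; 2× C (X2) → match; 1× S (X2) → match.
Summing the matching environments: 2 + 1 = 3 matching atoms.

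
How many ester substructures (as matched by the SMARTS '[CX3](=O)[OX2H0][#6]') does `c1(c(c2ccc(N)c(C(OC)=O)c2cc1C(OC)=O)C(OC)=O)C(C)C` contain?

3

[CX3](=O)[OX2H0][#6] is the SMARTS for an ester: a carbonyl carbon bonded to an oxygen that is itself bonded to carbon (no H on that O).
The molecule carries 3 separate instances of a methyl-ester group (-C(=O)OCH3) meeting every constraint; each maps to a distinct set of atoms, giving 3 matches.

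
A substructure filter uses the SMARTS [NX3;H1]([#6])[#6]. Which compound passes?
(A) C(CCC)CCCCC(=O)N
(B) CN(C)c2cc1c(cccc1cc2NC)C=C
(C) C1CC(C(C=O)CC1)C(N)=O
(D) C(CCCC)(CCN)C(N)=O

B

[NX3;H1]([#6])[#6] describes a trivalent nitrogen with one H, bonded to two carbons (a secondary amine).
(A) has a primary amide (-C(=O)NH2) but the -C(=O)NH2 nitrogen has H2, not H1.
(B) contains an N-methylamino group (-NHCH3), which satisfies every atom and bond constraint.
(C) has a primary amide (-C(=O)NH2) but the -C(=O)NH2 nitrogen has H2, not H1.
(D) has a primary amino group (-NH2) but the nitrogen has H2 and only one carbon neighbour.
So the answer is (B).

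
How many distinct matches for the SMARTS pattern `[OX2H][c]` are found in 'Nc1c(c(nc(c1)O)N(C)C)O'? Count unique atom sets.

[OX2H][c] is the SMARTS for a phenol: a hydroxyl oxygen attached to an aromatic carbon.
The molecule carries 2 separate instances of a hydroxyl group (-OH) meeting every constraint; each maps to a distinct set of atoms, giving 2 matches.

2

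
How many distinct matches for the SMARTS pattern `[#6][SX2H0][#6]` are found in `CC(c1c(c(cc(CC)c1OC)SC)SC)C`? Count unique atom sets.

2

[#6][SX2H0][#6] is the SMARTS for a thioether: an aliphatic sulfur bridging two carbons with no H on the sulfur.
The molecule carries 2 separate instances of a methylthio ether (-SCH3) meeting every constraint; each maps to a distinct set of atoms, giving 2 matches.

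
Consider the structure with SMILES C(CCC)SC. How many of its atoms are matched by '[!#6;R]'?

The query [!#6;R] means: non-carbon atom that is part of a ring.
Check the 6 heavy atoms by environment: 5× C (acyclic) → no; 1× S (acyclic) → no.
No environment satisfies the query, so 0 matching atoms.

0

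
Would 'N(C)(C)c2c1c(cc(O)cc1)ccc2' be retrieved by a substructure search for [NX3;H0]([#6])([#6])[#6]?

Yes

The pattern [NX3;H0]([#6])([#6])[#6] describes a trivalent nitrogen with no H, bonded to three carbons — a tertiary amine.
The molecule carries a dimethylamino group (-N(CH3)2), whose atoms satisfy every constraint of the query, so the pattern matches.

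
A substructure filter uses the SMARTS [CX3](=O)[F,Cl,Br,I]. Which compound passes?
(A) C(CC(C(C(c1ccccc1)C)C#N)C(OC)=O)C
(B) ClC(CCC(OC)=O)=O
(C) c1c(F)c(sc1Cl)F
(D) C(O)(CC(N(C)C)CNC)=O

B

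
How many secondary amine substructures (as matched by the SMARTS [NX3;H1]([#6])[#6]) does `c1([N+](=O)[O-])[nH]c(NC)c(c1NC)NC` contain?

3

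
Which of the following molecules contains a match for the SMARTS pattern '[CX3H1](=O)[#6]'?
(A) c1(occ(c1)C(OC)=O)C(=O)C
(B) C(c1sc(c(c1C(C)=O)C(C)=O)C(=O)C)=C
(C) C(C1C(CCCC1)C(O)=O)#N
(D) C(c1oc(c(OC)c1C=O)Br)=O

[CX3H1](=O)[#6] describes an sp2 carbon with one H, double-bonded to O and single-bonded to carbon (an aldehyde).
(A) has an acetyl/ketone group (-C(=O)CH3) but the carbonyl carbon has H0 (two carbon neighbours), not H1.
(B) has an acetyl/ketone group (-C(=O)CH3) but the carbonyl carbon has H0 (two carbon neighbours), not H1.
(C) has a carboxylic acid group (-C(=O)OH) but the carbonyl carbon has H0 and is bonded to O, not H1.
(D) contains an aldehyde (-CHO), which satisfies every atom and bond constraint.
So the answer is (D).

D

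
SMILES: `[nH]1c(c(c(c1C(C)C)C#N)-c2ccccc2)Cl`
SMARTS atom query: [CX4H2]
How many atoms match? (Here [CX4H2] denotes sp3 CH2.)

Check the 17 heavy atoms by environment: 1× n (aromatic, H1, X3) → no; 5× c (aromatic, H0, X3) → no; 5× c (aromatic, H1, X3) → no; 1× C (H0, X2) → no; 1× N (H0, X1) → no; 1× Cl (H0, X1) → no; 1× C (H1, X4) → no; 2× C (H3, X4) → no.
No environment satisfies the query, so 0 matching atoms.

0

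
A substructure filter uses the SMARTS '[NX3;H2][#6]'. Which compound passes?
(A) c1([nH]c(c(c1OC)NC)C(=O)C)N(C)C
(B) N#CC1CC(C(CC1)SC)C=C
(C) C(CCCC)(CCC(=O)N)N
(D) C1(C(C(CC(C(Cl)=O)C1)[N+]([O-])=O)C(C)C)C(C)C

[NX3;H2][#6] describes a trivalent nitrogen with two H attached to carbon (a primary amine).
(A) has an N-methylamino group (-NHCH3) but the nitrogen bears two carbons and only one H (H1), not H2.
(B) has a nitrile (-C#N) but the nitrogen is NX1 (triple-bonded), not NX3 with two H.
(C) contains a primary amino group (-NH2), which satisfies every atom and bond constraint.
(D) has a nitro group (-[N+](=O)[O-]) but the nitrogen is [N+] with no H, not NX3H2.
So the answer is (C).

C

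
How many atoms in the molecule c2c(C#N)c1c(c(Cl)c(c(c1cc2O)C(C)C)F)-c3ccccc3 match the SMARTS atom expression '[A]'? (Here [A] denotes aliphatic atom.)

8

The query [A] means: A matches any aliphatic (non-aromatic) heavy atom.
Check the 24 heavy atoms by environment: 16× c (aromatic) → no; 4× C → match; 1× N → match; 1× F → match; 1× O → match; 1× Cl → match.
Summing the matching environments: 4 + 1 + 1 + 1 + 1 = 8 matching atoms.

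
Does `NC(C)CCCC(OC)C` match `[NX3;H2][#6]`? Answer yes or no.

Yes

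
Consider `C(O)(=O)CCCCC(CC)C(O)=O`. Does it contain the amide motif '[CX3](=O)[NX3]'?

No

The pattern [CX3](=O)[NX3] describes a carbonyl carbon bonded to a trivalent nitrogen — an amide.
The closest candidate here is a carboxylic acid group (-C(=O)OH), but the carbonyl is bonded to O, not to an NX3 nitrogen. No other fragment satisfies the full query, so there is no match.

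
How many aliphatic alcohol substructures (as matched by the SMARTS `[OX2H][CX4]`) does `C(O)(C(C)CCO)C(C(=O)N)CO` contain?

3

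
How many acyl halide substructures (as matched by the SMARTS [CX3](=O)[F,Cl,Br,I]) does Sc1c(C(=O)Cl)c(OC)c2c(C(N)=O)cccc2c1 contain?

1

[CX3](=O)[F,Cl,Br,I] is the SMARTS for an acyl halide: a carbonyl carbon bonded to a halogen.
Exactly one fragment in the molecule meets all constraints, giving 1 match.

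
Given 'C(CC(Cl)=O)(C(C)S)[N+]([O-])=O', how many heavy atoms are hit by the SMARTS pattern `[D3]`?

4

The query [D3] means: atom with exactly three heavy-atom neighbours.
Check the 11 heavy atoms by environment: 1× C (D1) → no; 3× C (D3) → match; 1× C (D2) → no; 2× O (D1) → no; 1× Cl (D1) → no; 1× N (charge +1, D3) → match; 1× O (charge -1, D1) → no; 1× S (D1) → no.
Summing the matching environments: 3 + 1 = 4 matching atoms.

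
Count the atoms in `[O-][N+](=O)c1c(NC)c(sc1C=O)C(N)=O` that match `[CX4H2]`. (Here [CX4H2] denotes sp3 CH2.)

0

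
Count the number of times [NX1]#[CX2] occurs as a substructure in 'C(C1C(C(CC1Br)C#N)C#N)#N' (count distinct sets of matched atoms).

3

[NX1]#[CX2] is the SMARTS for a nitrile: a nitrogen triple-bonded to a two-connected carbon.
The molecule carries 3 separate instances of a nitrile (-C#N) meeting every constraint; each maps to a distinct set of atoms, giving 3 matches.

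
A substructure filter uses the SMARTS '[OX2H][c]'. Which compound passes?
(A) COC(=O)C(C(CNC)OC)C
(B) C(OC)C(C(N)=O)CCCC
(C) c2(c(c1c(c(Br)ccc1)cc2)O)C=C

C

[OX2H][c] describes a hydroxyl oxygen attached to an aromatic carbon (a phenol).
(A) has a methoxy ether (-OCH3) but the oxygen has H0, not H1.
(B) has a methoxy ether (-OCH3) but the oxygen has H0, not H1.
(C) contains a hydroxyl group (-OH), which satisfies every atom and bond constraint.
So the answer is (C).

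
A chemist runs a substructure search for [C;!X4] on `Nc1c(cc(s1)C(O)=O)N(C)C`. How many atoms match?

Check the 12 heavy atoms by environment: 1× s (aromatic, X2) → no; 4× c (aromatic, X3) → no; 2× N (X3) → no; 2× C (X4) → no; 1× C (X3) → match; 1× O (X1) → no; 1× O (X2) → no.
That gives 1 matching atom.

1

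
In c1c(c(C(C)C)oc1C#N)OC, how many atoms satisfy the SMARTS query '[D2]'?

4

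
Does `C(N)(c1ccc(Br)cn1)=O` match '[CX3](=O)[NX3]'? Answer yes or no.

Yes

The pattern [CX3](=O)[NX3] describes a carbonyl carbon bonded to a trivalent nitrogen — an amide.
The molecule carries a primary amide (-C(=O)NH2), whose atoms satisfy every constraint of the query, so the pattern matches.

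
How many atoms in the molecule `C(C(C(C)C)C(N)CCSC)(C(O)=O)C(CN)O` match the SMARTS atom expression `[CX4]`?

11

Check the 18 heavy atoms by environment: 11× C (X4) → match; 2× N (X3) → no; 1× C (X3) → no; 1× O (X1) → no; 2× O (X2) → no; 1× S (X2) → no.
That gives 11 matching atoms.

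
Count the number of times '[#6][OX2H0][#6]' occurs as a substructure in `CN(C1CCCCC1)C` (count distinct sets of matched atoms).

0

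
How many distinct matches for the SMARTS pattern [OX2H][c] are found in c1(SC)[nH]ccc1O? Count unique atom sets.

[OX2H][c] is the SMARTS for a phenol: a hydroxyl oxygen attached to an aromatic carbon.
Exactly one fragment in the molecule meets all constraints, giving 1 match.

1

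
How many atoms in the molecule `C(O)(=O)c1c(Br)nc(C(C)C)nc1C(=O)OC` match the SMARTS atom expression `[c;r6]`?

4

Check the 17 heavy atoms by environment: 2× n (aromatic, in 6-ring) → no; 4× c (aromatic, in 6-ring) → match; 6× C (acyclic) → no; 4× O (acyclic) → no; 1× Br (acyclic) → no.
That gives 4 matching atoms.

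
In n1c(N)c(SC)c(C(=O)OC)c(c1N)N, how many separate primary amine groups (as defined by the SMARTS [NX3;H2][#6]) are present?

[NX3;H2][#6] is the SMARTS for a primary amine: a trivalent nitrogen with two H attached to carbon.
The molecule carries 3 separate instances of a primary amino group (-NH2) meeting every constraint; each maps to a distinct set of atoms, giving 3 matches.

3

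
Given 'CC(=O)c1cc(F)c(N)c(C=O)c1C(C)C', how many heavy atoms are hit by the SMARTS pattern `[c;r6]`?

The query [c;r6] means: aromatic carbon that belongs to a six-membered ring.
Check the 16 heavy atoms by environment: 6× c (aromatic, in 6-ring) → match; 1× N (acyclic) → no; 6× C (acyclic) → no; 2× O (acyclic) → no; 1× F (acyclic) → no.
That gives 6 matching atoms.

6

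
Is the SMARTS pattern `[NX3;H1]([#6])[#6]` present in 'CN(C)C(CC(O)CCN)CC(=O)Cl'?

The pattern [NX3;H1]([#6])[#6] describes a trivalent nitrogen with one H, bonded to two carbons — a secondary amine.
The closest candidate here is a dimethylamino group (-N(CH3)2), but the nitrogen has H0, not H1. No other fragment satisfies the full query, so there is no match.

No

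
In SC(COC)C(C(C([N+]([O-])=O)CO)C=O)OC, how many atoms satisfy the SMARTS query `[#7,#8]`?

7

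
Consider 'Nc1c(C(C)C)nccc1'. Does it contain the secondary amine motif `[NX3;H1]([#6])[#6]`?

No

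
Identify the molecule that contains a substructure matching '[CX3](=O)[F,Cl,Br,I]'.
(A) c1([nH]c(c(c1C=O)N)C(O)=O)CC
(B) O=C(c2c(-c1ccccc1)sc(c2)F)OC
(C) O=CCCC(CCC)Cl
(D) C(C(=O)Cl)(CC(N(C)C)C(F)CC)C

D

[CX3](=O)[F,Cl,Br,I] describes a carbonyl carbon bonded to a halogen (an acyl halide).
(A) has a carboxylic acid group (-C(=O)OH) but the carbonyl is bonded to -OH, not to a halogen.
(B) has a methyl-ester group (-C(=O)OCH3) but the carbonyl is bonded to -O-C, not to a halogen.
(C) has a chloro substituent but the Cl is not on a carbonyl carbon.
(D) contains an acyl chloride (-C(=O)Cl), which satisfies every atom and bond constraint.
So the answer is (D).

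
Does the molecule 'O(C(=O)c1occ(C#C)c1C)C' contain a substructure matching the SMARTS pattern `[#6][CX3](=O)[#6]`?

No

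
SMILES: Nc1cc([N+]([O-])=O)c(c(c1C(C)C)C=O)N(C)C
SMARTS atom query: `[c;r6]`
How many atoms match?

The query [c;r6] means: aromatic carbon that belongs to a six-membered ring.
Check the 18 heavy atoms by environment: 6× c (aromatic, in 6-ring) → match; 6× C (acyclic) → no; 1× N (charge +1, acyclic) → no; 1× O (charge -1, acyclic) → no; 2× O (acyclic) → no; 2× N (acyclic) → no.
That gives 6 matching atoms.

6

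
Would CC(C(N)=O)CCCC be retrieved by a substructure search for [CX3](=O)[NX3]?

The pattern [CX3](=O)[NX3] describes a carbonyl carbon bonded to a trivalent nitrogen — an amide.
The molecule carries a primary amide (-C(=O)NH2), whose atoms satisfy every constraint of the query, so the pattern matches.

Yes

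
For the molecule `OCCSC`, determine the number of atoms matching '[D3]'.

Check the 5 heavy atoms by environment: 2× C (D2) → no; 1× O (D1) → no; 1× S (D2) → no; 1× C (D1) → no.
No environment satisfies the query, so 0 matching atoms.

0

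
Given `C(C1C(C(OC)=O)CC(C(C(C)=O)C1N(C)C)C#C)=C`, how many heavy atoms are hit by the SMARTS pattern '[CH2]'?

2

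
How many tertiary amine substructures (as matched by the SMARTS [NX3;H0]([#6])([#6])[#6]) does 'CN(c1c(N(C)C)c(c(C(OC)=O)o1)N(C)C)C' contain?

[NX3;H0]([#6])([#6])[#6] is the SMARTS for a tertiary amine: a trivalent nitrogen with no H, bonded to three carbons.
The molecule carries 3 separate instances of a dimethylamino group (-N(CH3)2) meeting every constraint; each maps to a distinct set of atoms, giving 3 matches.

3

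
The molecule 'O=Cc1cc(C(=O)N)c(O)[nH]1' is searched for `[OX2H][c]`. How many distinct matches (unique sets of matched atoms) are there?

[OX2H][c] is the SMARTS for a phenol: a hydroxyl oxygen attached to an aromatic carbon.
Exactly one fragment in the molecule meets all constraints, giving 1 match.

1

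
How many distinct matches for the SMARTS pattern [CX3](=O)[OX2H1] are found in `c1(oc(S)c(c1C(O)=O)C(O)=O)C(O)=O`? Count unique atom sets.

[CX3](=O)[OX2H1] is the SMARTS for a carboxylic acid: an sp2 carbon double-bonded to O and single-bonded to an -OH oxygen.
The molecule carries 3 separate instances of a carboxylic acid group (-C(=O)OH) meeting every constraint; each maps to a distinct set of atoms, giving 3 matches.

3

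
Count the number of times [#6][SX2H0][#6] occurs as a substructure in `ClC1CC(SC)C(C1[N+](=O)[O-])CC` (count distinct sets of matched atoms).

[#6][SX2H0][#6] is the SMARTS for a thioether: an aliphatic sulfur bridging two carbons with no H on the sulfur.
Exactly one fragment in the molecule meets all constraints, giving 1 match.

1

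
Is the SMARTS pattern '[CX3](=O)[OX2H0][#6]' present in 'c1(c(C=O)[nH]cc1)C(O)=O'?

No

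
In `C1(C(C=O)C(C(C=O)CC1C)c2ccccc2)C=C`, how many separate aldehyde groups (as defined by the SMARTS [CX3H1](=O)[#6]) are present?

2

[CX3H1](=O)[#6] is the SMARTS for an aldehyde: an sp2 carbon with one H, double-bonded to O and single-bonded to carbon.
The molecule carries 2 separate instances of an aldehyde (-CHO) meeting every constraint; each maps to a distinct set of atoms, giving 2 matches.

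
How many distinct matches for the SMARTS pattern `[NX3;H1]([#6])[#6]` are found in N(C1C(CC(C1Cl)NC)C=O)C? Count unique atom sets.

[NX3;H1]([#6])[#6] is the SMARTS for a secondary amine: a trivalent nitrogen with one H, bonded to two carbons.
The molecule carries 2 separate instances of an N-methylamino group (-NHCH3) meeting every constraint; each maps to a distinct set of atoms, giving 2 matches.

2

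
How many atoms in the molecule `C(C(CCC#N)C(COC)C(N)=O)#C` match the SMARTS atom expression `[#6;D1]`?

2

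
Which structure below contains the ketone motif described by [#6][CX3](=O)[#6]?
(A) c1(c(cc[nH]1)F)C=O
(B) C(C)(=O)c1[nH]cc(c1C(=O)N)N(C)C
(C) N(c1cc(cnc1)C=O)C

B

[#6][CX3](=O)[#6] describes a carbonyl carbon (no H) flanked by two carbons (a ketone).
(A) has an aldehyde (-CHO) but the carbonyl carbon has H1, so it is not flanked by two carbons.
(B) contains an acetyl/ketone group (-C(=O)CH3), which satisfies every atom and bond constraint.
(C) has an aldehyde (-CHO) but the carbonyl carbon has H1, so it is not flanked by two carbons.
So the answer is (B).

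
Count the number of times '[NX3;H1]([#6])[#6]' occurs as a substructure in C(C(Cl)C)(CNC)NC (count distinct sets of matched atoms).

2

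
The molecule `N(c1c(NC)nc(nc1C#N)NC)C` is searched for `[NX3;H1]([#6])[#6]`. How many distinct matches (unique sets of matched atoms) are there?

3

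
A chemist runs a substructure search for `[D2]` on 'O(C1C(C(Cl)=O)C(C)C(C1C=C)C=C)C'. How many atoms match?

3

The query [D2] means: atom with exactly two heavy-atom neighbours.
Check the 15 heavy atoms by environment: 6× C (D3) → no; 2× C (D2) → match; 4× C (D1) → no; 1× O (D1) → no; 1× Cl (D1) → no; 1× O (D2) → match.
Summing the matching environments: 2 + 1 = 3 matching atoms.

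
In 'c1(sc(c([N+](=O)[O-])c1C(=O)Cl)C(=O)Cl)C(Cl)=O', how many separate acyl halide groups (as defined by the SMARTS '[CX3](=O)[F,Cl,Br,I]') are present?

3

[CX3](=O)[F,Cl,Br,I] is the SMARTS for an acyl halide: a carbonyl carbon bonded to a halogen.
The molecule carries 3 separate instances of an acyl chloride (-C(=O)Cl) meeting every constraint; each maps to a distinct set of atoms, giving 3 matches.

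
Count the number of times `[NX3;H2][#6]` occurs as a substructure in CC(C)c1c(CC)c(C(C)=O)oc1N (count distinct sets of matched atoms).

[NX3;H2][#6] is the SMARTS for a primary amine: a trivalent nitrogen with two H attached to carbon.
Exactly one fragment in the molecule meets all constraints, giving 1 match.

1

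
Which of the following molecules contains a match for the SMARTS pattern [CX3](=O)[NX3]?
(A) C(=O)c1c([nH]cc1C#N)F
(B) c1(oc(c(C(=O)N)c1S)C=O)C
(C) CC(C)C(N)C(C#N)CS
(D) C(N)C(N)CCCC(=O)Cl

[CX3](=O)[NX3] describes a carbonyl carbon bonded to a trivalent nitrogen (an amide).
(A) has a nitrile (-C#N) but the nitrile N is NX1 (triple-bonded), not NX3.
(B) contains a primary amide (-C(=O)NH2), which satisfies every atom and bond constraint.
(C) has a primary amino group (-NH2) but the -NH2 is not attached to a carbonyl carbon.
(D) has a primary amino group (-NH2) but the -NH2 is not attached to a carbonyl carbon.
So the answer is (B).

B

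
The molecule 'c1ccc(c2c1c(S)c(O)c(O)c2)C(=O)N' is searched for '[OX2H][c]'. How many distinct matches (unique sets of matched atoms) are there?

2

[OX2H][c] is the SMARTS for a phenol: a hydroxyl oxygen attached to an aromatic carbon.
The molecule carries 2 separate instances of a hydroxyl group (-OH) meeting every constraint; each maps to a distinct set of atoms, giving 2 matches.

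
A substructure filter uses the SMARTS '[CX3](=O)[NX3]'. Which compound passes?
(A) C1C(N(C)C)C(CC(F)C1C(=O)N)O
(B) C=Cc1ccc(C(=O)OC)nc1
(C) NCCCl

[CX3](=O)[NX3] describes a carbonyl carbon bonded to a trivalent nitrogen (an amide).
(A) contains a primary amide (-C(=O)NH2), which satisfies every atom and bond constraint.
(B) has a methyl-ester group (-C(=O)OCH3) but the carbonyl is bonded to O, not to an NX3 nitrogen.
(C) has a primary amino group (-NH2) but the -NH2 is not attached to a carbonyl carbon.
So the answer is (A).

A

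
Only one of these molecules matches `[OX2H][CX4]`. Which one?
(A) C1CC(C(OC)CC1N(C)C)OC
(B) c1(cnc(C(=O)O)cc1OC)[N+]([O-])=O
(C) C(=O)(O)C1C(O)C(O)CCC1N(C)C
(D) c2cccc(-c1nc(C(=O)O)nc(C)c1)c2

C

[OX2H][CX4] describes a hydroxyl oxygen bound to an sp3 (X4) carbon (an aliphatic alcohol).
(A) has a methoxy ether (-OCH3) but the oxygen has H0 (ether), not H1.
(B) has a methoxy ether (-OCH3) but the oxygen has H0 (ether), not H1.
(C) contains a hydroxyl group (-OH), which satisfies every atom and bond constraint.
(D) has a carboxylic acid group (-C(=O)OH) but the -OH is on a CX3 carbonyl carbon, not a CX4 carbon.
So the answer is (C).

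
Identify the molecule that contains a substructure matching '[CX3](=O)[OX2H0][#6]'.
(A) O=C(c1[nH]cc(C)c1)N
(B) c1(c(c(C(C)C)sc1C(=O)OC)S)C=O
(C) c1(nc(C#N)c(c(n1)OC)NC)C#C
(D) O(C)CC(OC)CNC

[CX3](=O)[OX2H0][#6] describes a carbonyl carbon bonded to an oxygen that is itself bonded to carbon (no H on that O) (an ester).
(A) has a primary amide (-C(=O)NH2) but the carbonyl is bonded to N, not to an O-C linkage.
(B) contains a methyl-ester group (-C(=O)OCH3), which satisfies every atom and bond constraint.
(C) has a methoxy ether (-OCH3) but the ether oxygen is not adjacent to a C=O carbon.
(D) has a methoxy ether (-OCH3) but the ether oxygen is not adjacent to a C=O carbon.
So the answer is (B).

B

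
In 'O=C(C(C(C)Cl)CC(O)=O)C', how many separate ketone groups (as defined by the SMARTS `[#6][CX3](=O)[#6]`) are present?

1

[#6][CX3](=O)[#6] is the SMARTS for a ketone: a carbonyl carbon (no H) flanked by two carbons.
Exactly one fragment in the molecule meets all constraints, giving 1 match.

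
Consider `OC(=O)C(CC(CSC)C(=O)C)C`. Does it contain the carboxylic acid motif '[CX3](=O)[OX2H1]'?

Yes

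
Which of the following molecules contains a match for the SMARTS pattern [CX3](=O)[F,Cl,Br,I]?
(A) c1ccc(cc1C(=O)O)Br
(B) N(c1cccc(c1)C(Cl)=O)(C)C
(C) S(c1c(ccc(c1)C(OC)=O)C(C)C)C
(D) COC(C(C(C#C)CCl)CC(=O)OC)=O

[CX3](=O)[F,Cl,Br,I] describes a carbonyl carbon bonded to a halogen (an acyl halide).
(A) has a carboxylic acid group (-C(=O)OH) but the carbonyl is bonded to -OH, not to a halogen.
(B) contains an acyl chloride (-C(=O)Cl), which satisfies every atom and bond constraint.
(C) has a methyl-ester group (-C(=O)OCH3) but the carbonyl is bonded to -O-C, not to a halogen.
(D) has a methyl-ester group (-C(=O)OCH3) but the carbonyl is bonded to -O-C, not to a halogen.
So the answer is (B).

B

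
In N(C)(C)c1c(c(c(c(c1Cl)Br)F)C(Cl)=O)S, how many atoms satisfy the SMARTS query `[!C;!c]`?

7

The query [!C;!c] means: neither aliphatic nor aromatic carbon — same as [!#6].
Check the 16 heavy atoms by environment: 6× c (aromatic) → no; 1× Br → match; 1× N → match; 3× C → no; 2× Cl → match; 1× O → match; 1× S → match; 1× F → match.
Summing the matching environments: 1 + 1 + 2 + 1 + 1 + 1 = 7 matching atoms.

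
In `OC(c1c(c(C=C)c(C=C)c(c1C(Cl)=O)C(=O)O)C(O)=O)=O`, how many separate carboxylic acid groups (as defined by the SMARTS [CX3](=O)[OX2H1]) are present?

[CX3](=O)[OX2H1] is the SMARTS for a carboxylic acid: an sp2 carbon double-bonded to O and single-bonded to an -OH oxygen.
The molecule carries 3 separate instances of a carboxylic acid group (-C(=O)OH) meeting every constraint; each maps to a distinct set of atoms, giving 3 matches.

3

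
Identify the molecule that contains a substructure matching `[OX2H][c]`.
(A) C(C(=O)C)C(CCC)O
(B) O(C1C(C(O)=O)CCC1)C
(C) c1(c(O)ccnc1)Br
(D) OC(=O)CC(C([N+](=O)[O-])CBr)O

C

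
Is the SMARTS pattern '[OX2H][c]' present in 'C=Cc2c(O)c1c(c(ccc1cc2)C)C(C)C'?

Yes

The pattern [OX2H][c] describes a hydroxyl oxygen attached to an aromatic carbon — a phenol.
The molecule carries a hydroxyl group (-OH), whose atoms satisfy every constraint of the query, so the pattern matches.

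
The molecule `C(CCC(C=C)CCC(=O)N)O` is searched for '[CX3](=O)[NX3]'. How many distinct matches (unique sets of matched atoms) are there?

[CX3](=O)[NX3] is the SMARTS for an amide: a carbonyl carbon bonded to a trivalent nitrogen.
Exactly one fragment in the molecule meets all constraints, giving 1 match.

1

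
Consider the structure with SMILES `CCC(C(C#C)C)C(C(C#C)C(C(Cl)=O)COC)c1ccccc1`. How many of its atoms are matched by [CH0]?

3

Check the 24 heavy atoms by environment: 2× C (H2) → no; 7× C (H1) → no; 3× C (H3) → no; 2× O (H0) → no; 3× C (H0) → match; 1× Cl (H0) → no; 1× c (aromatic, H0) → no; 5× c (aromatic, H1) → no.
That gives 3 matching atoms.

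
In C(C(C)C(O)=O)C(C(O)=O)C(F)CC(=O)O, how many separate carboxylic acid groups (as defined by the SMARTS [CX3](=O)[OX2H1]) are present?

[CX3](=O)[OX2H1] is the SMARTS for a carboxylic acid: an sp2 carbon double-bonded to O and single-bonded to an -OH oxygen.
The molecule carries 3 separate instances of a carboxylic acid group (-C(=O)OH) meeting every constraint; each maps to a distinct set of atoms, giving 3 matches.

3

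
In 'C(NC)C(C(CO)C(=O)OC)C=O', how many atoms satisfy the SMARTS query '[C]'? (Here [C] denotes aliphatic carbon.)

8

The query [C] means: uppercase C matches aliphatic (non-aromatic) carbon only.
Check the 13 heavy atoms by environment: 8× C → match; 4× O → no; 1× N → no.
That gives 8 matching atoms.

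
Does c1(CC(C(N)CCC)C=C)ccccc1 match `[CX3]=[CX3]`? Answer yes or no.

The pattern [CX3]=[CX3] describes a non-aromatic C=C double bond between two sp2 carbons — an alkene.
The molecule carries a vinyl group (-CH=CH2), whose atoms satisfy every constraint of the query, so the pattern matches.

Yes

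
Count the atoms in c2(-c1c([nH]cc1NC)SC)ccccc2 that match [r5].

5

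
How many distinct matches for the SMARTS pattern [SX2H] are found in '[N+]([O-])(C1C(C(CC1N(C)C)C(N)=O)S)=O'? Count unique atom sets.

[SX2H] is the SMARTS for a thiol: an aliphatic sulfur with two connections, one being H.
Exactly one fragment in the molecule meets all constraints, giving 1 match.

1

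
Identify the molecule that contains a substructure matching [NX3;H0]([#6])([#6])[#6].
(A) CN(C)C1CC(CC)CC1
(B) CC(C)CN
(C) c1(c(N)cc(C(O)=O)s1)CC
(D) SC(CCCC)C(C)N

[NX3;H0]([#6])([#6])[#6] describes a trivalent nitrogen with no H, bonded to three carbons (a tertiary amine).
(A) contains a dimethylamino group (-N(CH3)2), which satisfies every atom and bond constraint.
(B) has a primary amino group (-NH2) but the nitrogen has H2, not H0 with three carbons.
(C) has a primary amino group (-NH2) but the nitrogen has H2, not H0 with three carbons.
(D) has a primary amino group (-NH2) but the nitrogen has H2, not H0 with three carbons.
So the answer is (A).

A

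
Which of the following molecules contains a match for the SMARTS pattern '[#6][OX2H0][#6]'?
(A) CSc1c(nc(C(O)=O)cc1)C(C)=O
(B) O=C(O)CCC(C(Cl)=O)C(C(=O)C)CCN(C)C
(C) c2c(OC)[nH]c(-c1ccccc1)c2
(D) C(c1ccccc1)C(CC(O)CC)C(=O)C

C

[#6][OX2H0][#6] describes an aliphatic oxygen bridging two carbons with no H on the oxygen (an ether).
(A) has a carboxylic acid group (-C(=O)OH) but the -OH oxygen has H1; the =O is OX1, not OX2.
(B) has a carboxylic acid group (-C(=O)OH) but the -OH oxygen has H1; the =O is OX1, not OX2.
(C) contains a methoxy ether (-OCH3), which satisfies every atom and bond constraint.
(D) has a hydroxyl group (-OH) but the oxygen has H1, not H0 bridging two carbons.
So the answer is (C).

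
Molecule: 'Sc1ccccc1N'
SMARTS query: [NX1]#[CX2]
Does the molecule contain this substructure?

The pattern [NX1]#[CX2] describes a nitrogen triple-bonded to a two-connected carbon — a nitrile.
The closest candidate here is a primary amino group (-NH2), but the nitrogen is NX3 (three connections), not NX1 triple-bonded. No other fragment satisfies the full query, so there is no match.

No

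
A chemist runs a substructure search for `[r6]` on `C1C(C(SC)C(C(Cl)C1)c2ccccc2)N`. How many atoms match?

12

The query [r6] means: r6 matches atoms in a six-membered ring.
Check the 16 heavy atoms by environment: 6× C (in 6-ring) → match; 1× N (acyclic) → no; 6× c (aromatic, in 6-ring) → match; 1× Cl (acyclic) → no; 1× S (acyclic) → no; 1× C (acyclic) → no.
Summing the matching environments: 6 + 6 = 12 matching atoms.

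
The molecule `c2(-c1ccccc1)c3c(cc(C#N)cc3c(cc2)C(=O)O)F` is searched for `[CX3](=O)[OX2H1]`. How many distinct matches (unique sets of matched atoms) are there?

1

[CX3](=O)[OX2H1] is the SMARTS for a carboxylic acid: an sp2 carbon double-bonded to O and single-bonded to an -OH oxygen.
Exactly one fragment in the molecule meets all constraints, giving 1 match.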